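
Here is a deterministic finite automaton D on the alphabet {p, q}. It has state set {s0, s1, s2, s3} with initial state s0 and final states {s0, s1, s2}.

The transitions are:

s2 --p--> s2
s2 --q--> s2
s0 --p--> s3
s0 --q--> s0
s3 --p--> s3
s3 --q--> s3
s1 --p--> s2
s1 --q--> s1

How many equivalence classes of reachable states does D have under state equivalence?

2

Reachable states from the start: {s0,s3}. Unreachable: {s1,s2} — drop them.
Start with accepting vs non-accepting: {s0} | {s3}.
The partition is now stable with 2 blocks: {s0} | {s3}.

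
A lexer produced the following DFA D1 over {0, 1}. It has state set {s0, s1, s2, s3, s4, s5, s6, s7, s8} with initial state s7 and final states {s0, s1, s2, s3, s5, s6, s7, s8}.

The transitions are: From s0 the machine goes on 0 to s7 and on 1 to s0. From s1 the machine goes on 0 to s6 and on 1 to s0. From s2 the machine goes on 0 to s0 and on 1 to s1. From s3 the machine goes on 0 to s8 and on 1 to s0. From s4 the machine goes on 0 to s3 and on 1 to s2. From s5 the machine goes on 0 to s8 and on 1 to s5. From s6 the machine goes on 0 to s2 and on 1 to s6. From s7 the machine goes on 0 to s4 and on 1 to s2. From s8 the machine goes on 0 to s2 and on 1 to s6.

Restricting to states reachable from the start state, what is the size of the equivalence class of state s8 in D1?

States {s5} cannot be reached from the start state, so discard them.
Start with accepting vs non-accepting: {s0,s1,s2,s3,s6,s7,s8} | {s4}.
Refine {s0,s1,s2,s3,s6,s7,s8} on symbol 0: members go to different blocks, giving {s0,s1,s2,s3,s6,s8} and {s7}.
Split {s0,s1,s2,s3,s6,s8} by δ(·,0) → {s1,s2,s3,s6,s8} and {s0}.
Split {s1,s2,s3,s6,s8} by δ(·,0) → {s1,s3,s6,s8} and {s2}.
On input 0, block {s1,s3,s6,s8} splits into {s1,s3} and {s6,s8}.
No further refinement is possible. Final partition (6 blocks): {s1,s3} | {s4} | {s7} | {s0} | {s2} | {s6,s8}.
The equivalence class containing s8 is {s6,s8}, of size 2.

2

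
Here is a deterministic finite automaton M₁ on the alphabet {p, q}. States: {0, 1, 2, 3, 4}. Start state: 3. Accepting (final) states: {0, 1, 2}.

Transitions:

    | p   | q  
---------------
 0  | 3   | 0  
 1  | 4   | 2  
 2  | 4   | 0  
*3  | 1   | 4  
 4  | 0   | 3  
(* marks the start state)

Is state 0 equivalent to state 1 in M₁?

Start with accepting vs non-accepting: {0,1,2} | {3,4}.
Stable partition: {0,1,2} | {3,4} — 2 equivalence classes.
0 and 1 lie in the same block of the stable partition, so they are equivalent — no string distinguishes them.

Yes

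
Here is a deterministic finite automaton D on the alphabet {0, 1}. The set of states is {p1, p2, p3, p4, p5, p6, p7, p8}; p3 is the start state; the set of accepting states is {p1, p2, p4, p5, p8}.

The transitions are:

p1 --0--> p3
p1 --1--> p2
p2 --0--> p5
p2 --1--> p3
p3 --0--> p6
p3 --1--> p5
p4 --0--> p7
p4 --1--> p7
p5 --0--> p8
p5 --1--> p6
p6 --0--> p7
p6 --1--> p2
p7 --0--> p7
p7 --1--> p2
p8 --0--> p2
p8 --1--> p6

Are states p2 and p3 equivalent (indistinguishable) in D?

No

First remove the unreachable states {p1,p4}; 6 states remain.
Initial partition by acceptance: {p2,p5,p8} | {p3,p6,p7}.
No further refinement is possible. Final partition (2 blocks): {p2,p5,p8} | {p3,p6,p7}.
p2 and p3 end up in different blocks, so they are distinguishable. For instance, the string 'ε' is accepted from only p2.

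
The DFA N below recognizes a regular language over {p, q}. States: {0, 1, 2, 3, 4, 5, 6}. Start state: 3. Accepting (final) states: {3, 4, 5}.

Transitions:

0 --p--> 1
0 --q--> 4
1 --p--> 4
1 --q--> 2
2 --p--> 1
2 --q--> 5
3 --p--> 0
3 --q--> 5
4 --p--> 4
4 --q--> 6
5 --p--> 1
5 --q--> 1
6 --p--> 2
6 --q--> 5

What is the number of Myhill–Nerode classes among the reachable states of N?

Every state is reachable, so we keep all 7.
P0 = {3,4,5} | {0,1,2,6}.
Refine {3,4,5} on symbol p: members go to different blocks, giving {3,5} and {4}.
Split {3,5} by δ(·,q) → {3} and {5}.
On input p, block {0,1,2,6} splits into {0,2,6} and {1}.
Refine {0,2,6} on symbol p: members go to different blocks, giving {0,2} and {6}.
On input q, block {0,2} splits into {0} and {2}.
No further refinement is possible. Final partition (7 blocks): {3} | {0} | {4} | {5} | {1} | {6} | {2}.

7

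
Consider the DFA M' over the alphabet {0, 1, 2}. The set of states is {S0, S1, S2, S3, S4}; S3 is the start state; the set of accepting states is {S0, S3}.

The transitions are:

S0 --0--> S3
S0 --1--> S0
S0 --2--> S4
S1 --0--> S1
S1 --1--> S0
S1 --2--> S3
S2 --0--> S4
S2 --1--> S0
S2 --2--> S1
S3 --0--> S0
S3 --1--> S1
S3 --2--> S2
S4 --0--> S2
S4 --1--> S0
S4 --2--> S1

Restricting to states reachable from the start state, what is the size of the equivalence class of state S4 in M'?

Every state is reachable, so we keep all 5.
P0 = {S0,S3} | {S1,S2,S4}.
Refine {S0,S3} on symbol 1: members go to different blocks, giving {S0} and {S3}.
Split {S1,S2,S4} by δ(·,2) → {S2,S4} and {S1}.
No further refinement is possible. Final partition (4 blocks): {S0} | {S2,S4} | {S3} | {S1}.
State S4 belongs to the block {S2,S4}, which has 2 states.

2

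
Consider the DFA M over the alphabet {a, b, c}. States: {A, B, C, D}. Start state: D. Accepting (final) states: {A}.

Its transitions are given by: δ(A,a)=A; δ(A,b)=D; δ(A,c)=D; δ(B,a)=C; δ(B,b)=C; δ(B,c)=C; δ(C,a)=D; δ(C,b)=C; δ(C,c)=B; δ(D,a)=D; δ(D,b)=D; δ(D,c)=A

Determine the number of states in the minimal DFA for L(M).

Reachable states from the start: {A,D}. Unreachable: {B,C} — drop them.
Start with accepting vs non-accepting: {A} | {D}.
Stable partition: {A} | {D} — 2 equivalence classes.

2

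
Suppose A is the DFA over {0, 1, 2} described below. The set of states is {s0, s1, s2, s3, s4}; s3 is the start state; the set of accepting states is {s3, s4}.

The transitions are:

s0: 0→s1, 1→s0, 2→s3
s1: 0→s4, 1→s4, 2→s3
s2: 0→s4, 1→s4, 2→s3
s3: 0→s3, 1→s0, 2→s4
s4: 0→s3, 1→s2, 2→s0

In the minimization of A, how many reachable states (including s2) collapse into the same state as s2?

P0 = {s3,s4} | {s0,s1,s2}.
Refine {s3,s4} on symbol 2: members go to different blocks, giving {s3} and {s4}.
Refine {s0,s1,s2} on symbol 0: members go to different blocks, giving {s1,s2} and {s0}.
Stable partition: {s3} | {s1,s2} | {s4} | {s0} — 4 equivalence classes.
State s2 belongs to the block {s1,s2}, which has 2 states.

2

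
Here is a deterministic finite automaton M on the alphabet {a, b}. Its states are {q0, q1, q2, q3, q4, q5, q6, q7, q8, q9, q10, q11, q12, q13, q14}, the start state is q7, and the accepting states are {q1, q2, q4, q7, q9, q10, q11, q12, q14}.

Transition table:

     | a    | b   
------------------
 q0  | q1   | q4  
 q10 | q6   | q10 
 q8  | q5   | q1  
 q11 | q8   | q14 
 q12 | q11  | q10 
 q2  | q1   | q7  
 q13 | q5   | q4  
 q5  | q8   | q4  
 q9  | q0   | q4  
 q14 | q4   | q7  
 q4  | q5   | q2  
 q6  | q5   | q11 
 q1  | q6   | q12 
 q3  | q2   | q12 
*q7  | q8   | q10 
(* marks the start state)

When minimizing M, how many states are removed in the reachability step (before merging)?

4

Starting at q7 and following transitions, the reachable set is {q1, q2, q4, q5, q6, q7, q8, q10, q11, q12, q14}. That leaves q0, q3, q9, q13 unreachable — 4 in total.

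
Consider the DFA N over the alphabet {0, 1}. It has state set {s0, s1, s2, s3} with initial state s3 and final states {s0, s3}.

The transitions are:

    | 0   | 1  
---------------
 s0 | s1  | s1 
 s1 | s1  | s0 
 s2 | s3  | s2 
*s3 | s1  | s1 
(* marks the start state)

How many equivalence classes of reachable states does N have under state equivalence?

2

States {s2} cannot be reached from the start state, so discard them.
Start with accepting vs non-accepting: {s0,s3} | {s1}.
No further refinement is possible. Final partition (2 blocks): {s0,s3} | {s1}.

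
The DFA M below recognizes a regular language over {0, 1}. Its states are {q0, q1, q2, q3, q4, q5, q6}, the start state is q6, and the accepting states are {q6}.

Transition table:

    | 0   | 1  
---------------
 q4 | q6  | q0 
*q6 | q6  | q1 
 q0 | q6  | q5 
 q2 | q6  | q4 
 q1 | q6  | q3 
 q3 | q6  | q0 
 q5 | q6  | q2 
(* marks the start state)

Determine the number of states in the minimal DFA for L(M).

2

Initial partition by acceptance: {q6} | {q0,q1,q2,q3,q4,q5}.
Stable partition: {q6} | {q0,q1,q2,q3,q4,q5} — 2 equivalence classes.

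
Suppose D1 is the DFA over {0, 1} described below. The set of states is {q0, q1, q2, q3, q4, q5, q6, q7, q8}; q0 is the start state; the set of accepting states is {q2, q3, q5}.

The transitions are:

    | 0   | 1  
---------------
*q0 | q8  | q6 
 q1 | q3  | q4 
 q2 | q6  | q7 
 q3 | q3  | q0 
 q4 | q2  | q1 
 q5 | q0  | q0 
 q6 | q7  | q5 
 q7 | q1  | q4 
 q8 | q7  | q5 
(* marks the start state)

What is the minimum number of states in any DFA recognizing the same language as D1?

All states are reachable from the start state.
P0 = {q2,q3,q5} | {q0,q1,q4,q6,q7,q8}.
Split {q2,q3,q5} by δ(·,0) → {q2,q5} and {q3}.
Refine {q0,q1,q4,q6,q7,q8} on symbol 0: members go to different blocks, giving {q0,q6,q7,q8} and {q1} and {q4}.
On input 0, block {q0,q6,q7,q8} splits into {q0,q6,q8} and {q7}.
Refine {q2,q5} on symbol 1: members go to different blocks, giving {q2} and {q5}.
Split {q0,q6,q8} by δ(·,0) → {q6,q8} and {q0}.
No further refinement is possible. Final partition (8 blocks): {q2} | {q6,q8} | {q3} | {q1} | {q4} | {q7} | {q5} | {q0}.

8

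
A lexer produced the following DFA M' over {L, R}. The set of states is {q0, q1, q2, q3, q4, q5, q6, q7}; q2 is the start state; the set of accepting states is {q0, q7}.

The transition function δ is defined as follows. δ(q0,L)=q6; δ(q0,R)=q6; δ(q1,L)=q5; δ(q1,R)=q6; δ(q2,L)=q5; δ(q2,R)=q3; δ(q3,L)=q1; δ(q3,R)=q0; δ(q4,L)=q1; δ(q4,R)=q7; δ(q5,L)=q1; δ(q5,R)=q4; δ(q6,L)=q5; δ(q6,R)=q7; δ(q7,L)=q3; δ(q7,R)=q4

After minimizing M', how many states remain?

3

All states are reachable from the start state.
Initial partition by acceptance: {q0,q7} | {q1,q2,q3,q4,q5,q6}.
Refine {q1,q2,q3,q4,q5,q6} on symbol R: members go to different blocks, giving {q1,q2,q5} and {q3,q4,q6}.
Stable partition: {q0,q7} | {q1,q2,q5} | {q3,q4,q6} — 3 equivalence classes.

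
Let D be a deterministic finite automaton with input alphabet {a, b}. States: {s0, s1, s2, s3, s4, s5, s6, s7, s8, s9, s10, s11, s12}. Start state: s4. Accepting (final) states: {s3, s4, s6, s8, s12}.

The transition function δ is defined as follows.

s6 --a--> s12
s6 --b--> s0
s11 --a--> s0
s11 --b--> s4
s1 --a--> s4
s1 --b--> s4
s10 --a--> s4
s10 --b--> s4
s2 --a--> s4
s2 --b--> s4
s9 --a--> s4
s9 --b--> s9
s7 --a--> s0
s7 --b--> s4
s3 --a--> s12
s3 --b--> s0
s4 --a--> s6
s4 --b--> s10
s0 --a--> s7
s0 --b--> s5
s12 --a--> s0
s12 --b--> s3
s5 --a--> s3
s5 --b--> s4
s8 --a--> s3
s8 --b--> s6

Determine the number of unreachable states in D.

5

Starting at s4 and following transitions, the reachable set is {s0, s3, s4, s5, s6, s7, s10, s12}. That leaves s1, s2, s8, s9, s11 unreachable — 5 in total.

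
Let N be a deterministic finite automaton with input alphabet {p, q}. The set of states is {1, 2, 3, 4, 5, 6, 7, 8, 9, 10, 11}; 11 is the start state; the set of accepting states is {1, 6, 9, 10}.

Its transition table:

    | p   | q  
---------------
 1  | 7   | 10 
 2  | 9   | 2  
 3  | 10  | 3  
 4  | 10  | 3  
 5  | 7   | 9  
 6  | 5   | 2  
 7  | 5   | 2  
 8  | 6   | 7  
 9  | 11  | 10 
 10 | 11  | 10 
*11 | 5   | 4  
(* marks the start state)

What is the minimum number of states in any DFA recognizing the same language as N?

4

Reachable states from the start: {2,3,4,5,7,9,10,11}. Unreachable: {1,6,8} — drop them.
Initial partition by acceptance: {9,10} | {2,3,4,5,7,11}.
Split {2,3,4,5,7,11} by δ(·,p) → {2,3,4} and {5,7,11}.
Split {5,7,11} by δ(·,q) → {7,11} and {5}.
No further refinement is possible. Final partition (4 blocks): {9,10} | {2,3,4} | {7,11} | {5}.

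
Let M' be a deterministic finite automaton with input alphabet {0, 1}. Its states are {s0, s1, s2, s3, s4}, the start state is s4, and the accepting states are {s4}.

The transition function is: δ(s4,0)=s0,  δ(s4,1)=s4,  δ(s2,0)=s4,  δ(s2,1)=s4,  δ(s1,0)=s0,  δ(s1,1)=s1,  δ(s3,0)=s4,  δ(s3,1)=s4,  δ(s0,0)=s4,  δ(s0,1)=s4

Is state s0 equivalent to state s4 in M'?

States {s1,s2,s3} cannot be reached from the start state, so discard them.
Start with accepting vs non-accepting: {s4} | {s0}.
The partition is now stable with 2 blocks: {s4} | {s0}.
s0 and s4 end up in different blocks, so they are distinguishable. For instance, the string 'ε' is accepted from only s4.

No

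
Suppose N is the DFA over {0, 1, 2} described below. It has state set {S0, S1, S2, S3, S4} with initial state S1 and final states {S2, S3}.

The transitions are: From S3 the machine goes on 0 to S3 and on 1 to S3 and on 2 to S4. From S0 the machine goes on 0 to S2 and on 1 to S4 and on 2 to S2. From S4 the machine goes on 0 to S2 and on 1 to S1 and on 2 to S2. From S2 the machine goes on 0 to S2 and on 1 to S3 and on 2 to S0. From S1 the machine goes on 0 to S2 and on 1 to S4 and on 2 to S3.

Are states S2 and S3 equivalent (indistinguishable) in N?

Yes

Every state is reachable, so we keep all 5.
Initial partition by acceptance: {S2,S3} | {S0,S1,S4}.
The partition is now stable with 2 blocks: {S2,S3} | {S0,S1,S4}.
S2 and S3 lie in the same block of the stable partition, so they are equivalent — no string distinguishes them.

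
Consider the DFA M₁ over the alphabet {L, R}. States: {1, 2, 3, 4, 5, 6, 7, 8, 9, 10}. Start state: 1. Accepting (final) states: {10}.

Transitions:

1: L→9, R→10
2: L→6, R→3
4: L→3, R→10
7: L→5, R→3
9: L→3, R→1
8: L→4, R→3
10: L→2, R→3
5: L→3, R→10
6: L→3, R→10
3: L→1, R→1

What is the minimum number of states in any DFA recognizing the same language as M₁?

Reachable states from the start: {1,2,3,6,9,10}. Unreachable: {4,5,7,8} — drop them.
Initial partition by acceptance: {10} | {1,2,3,6,9}.
Split {1,2,3,6,9} by δ(·,R) → {2,3,9} and {1,6}.
Refine {2,3,9} on symbol L: members go to different blocks, giving {2,3} and {9}.
On input R, block {2,3} splits into {2} and {3}.
Split {1,6} by δ(·,L) → {1} and {6}.
Stable partition: {10} | {2} | {1} | {9} | {3} | {6} — 6 equivalence classes.

6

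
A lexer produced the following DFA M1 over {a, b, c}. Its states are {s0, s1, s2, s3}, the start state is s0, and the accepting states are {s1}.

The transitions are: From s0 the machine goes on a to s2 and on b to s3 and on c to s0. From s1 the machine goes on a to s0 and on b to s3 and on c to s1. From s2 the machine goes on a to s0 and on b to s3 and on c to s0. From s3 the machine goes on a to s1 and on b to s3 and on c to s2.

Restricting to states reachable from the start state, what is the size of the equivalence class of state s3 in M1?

1

P0 = {s1} | {s0,s2,s3}.
Split {s0,s2,s3} by δ(·,a) → {s0,s2} and {s3}.
Stable partition: {s1} | {s0,s2} | {s3} — 3 equivalence classes.
State s3 belongs to the block {s3}, which has 1 states.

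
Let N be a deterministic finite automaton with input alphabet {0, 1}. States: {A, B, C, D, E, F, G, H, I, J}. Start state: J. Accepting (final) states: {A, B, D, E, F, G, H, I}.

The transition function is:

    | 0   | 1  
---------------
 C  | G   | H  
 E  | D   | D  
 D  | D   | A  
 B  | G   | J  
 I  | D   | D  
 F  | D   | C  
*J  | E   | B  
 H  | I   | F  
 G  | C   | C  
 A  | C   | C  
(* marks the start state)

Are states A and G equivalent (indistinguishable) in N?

Yes

All states are reachable from the start state.
Initial partition by acceptance: {A,B,D,E,F,G,H,I} | {C,J}.
On input 0, block {A,B,D,E,F,G,H,I} splits into {B,D,E,F,H,I} and {A,G}.
Refine {B,D,E,F,H,I} on symbol 0: members go to different blocks, giving {D,E,F,H,I} and {B}.
Split {D,E,F,H,I} by δ(·,1) → {E,H,I} and {D} and {F}.
Refine {E,H,I} on symbol 0: members go to different blocks, giving {E,I} and {H}.
On input 0, block {C,J} splits into {C} and {J}.
No further refinement is possible. Final partition (8 blocks): {E,I} | {C} | {A,G} | {B} | {D} | {F} | {H} | {J}.
A and G lie in the same block of the stable partition, so they are equivalent — no string distinguishes them.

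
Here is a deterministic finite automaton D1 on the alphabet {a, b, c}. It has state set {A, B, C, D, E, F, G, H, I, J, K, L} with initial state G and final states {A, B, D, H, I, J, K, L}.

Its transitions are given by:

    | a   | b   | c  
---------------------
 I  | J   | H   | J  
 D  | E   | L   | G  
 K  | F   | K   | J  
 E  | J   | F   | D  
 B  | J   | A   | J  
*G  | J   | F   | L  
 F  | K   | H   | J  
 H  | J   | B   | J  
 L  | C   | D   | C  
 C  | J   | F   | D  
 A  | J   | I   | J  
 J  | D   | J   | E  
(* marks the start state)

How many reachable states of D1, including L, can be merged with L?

Every state is reachable, so we keep all 12.
Initial partition by acceptance: {A,B,D,H,I,J,K,L} | {C,E,F,G}.
On input a, block {A,B,D,H,I,J,K,L} splits into {A,B,H,I,J} and {D,K,L}.
Refine {A,B,H,I,J} on symbol a: members go to different blocks, giving {A,B,H,I} and {J}.
Split {C,E,F,G} by δ(·,a) → {C,E,G} and {F}.
Refine {D,K,L} on symbol a: members go to different blocks, giving {D,L} and {K}.
The partition is now stable with 6 blocks: {A,B,H,I} | {C,E,G} | {D,L} | {J} | {F} | {K}.
State L belongs to the block {D,L}, which has 2 states.

2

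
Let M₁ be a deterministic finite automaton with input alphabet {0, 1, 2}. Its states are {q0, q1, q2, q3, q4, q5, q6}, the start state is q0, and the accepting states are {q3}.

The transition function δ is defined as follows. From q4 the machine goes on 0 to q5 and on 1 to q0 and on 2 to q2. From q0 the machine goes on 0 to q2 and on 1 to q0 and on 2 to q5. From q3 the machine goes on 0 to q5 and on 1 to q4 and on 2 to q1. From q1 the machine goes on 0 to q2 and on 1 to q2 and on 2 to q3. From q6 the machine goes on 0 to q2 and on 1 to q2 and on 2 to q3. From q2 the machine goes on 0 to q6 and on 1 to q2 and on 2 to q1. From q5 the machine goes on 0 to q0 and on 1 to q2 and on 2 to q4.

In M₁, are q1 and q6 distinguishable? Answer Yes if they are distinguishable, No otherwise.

Initial partition by acceptance: {q3} | {q0,q1,q2,q4,q5,q6}.
Refine {q0,q1,q2,q4,q5,q6} on symbol 2: members go to different blocks, giving {q0,q2,q4,q5} and {q1,q6}.
Split {q0,q2,q4,q5} by δ(·,0) → {q0,q4,q5} and {q2}.
On input 0, block {q0,q4,q5} splits into {q4,q5} and {q0}.
On input 0, block {q4,q5} splits into {q4} and {q5}.
Stable partition: {q3} | {q4} | {q1,q6} | {q2} | {q0} | {q5} — 6 equivalence classes.
q1 and q6 lie in the same block of the stable partition, so they are equivalent — no string distinguishes them.

No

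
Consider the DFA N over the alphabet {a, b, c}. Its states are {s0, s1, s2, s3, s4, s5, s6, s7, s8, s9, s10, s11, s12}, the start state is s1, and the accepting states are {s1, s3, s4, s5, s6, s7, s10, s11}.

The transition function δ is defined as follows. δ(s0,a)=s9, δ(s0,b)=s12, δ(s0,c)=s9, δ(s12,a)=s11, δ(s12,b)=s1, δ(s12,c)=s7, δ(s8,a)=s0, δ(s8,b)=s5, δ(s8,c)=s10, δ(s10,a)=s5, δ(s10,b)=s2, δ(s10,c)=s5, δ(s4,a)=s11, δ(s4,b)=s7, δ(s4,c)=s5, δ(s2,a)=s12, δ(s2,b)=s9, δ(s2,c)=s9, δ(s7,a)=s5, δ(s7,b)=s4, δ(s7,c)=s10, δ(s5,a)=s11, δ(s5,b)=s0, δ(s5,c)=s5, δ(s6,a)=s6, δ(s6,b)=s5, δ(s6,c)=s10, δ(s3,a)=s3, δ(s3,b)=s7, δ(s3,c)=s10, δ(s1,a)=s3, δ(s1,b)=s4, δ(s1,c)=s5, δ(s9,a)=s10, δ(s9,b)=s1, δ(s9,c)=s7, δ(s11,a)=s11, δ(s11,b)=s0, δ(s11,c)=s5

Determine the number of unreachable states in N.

2

No path from s1 leads to s6, s8; the other 11 states are all reachable.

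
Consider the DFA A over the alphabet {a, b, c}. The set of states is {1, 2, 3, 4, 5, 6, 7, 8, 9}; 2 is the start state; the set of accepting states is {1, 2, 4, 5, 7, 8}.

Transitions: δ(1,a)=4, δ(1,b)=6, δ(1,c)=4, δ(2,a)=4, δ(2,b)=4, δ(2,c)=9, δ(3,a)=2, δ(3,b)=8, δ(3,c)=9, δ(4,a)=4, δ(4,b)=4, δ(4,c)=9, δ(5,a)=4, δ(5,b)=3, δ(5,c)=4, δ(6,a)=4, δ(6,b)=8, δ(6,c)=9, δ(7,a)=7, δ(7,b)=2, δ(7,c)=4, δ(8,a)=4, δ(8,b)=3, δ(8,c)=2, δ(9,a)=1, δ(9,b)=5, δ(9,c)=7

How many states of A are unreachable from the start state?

Every one of the 9 states is reachable from 2.

0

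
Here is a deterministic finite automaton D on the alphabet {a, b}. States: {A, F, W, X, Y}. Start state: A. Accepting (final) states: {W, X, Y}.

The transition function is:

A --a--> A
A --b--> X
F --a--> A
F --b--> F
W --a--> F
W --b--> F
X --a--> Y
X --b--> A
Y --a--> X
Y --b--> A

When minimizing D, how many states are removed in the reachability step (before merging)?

2

No path from A leads to F, W; the other 3 states are all reachable.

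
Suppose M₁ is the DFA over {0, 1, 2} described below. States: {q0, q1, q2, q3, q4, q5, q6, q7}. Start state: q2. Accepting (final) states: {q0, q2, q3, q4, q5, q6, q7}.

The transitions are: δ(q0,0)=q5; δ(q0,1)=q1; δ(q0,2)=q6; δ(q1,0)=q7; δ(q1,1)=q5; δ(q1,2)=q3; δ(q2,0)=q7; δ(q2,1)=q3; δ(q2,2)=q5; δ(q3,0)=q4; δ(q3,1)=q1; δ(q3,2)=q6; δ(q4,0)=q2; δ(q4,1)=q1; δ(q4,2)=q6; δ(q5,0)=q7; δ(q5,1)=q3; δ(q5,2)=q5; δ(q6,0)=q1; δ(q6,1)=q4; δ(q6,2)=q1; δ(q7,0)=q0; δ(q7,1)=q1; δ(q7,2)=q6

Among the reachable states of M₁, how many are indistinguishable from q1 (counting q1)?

All states are reachable from the start state.
Start with accepting vs non-accepting: {q0,q2,q3,q4,q5,q6,q7} | {q1}.
On input 0, block {q0,q2,q3,q4,q5,q6,q7} splits into {q0,q2,q3,q4,q5,q7} and {q6}.
On input 1, block {q0,q2,q3,q4,q5,q7} splits into {q0,q3,q4,q7} and {q2,q5}.
On input 0, block {q0,q3,q4,q7} splits into {q0,q4} and {q3,q7}.
Stable partition: {q0,q4} | {q1} | {q6} | {q2,q5} | {q3,q7} — 5 equivalence classes.
State q1 belongs to the block {q1}, which has 1 states.

1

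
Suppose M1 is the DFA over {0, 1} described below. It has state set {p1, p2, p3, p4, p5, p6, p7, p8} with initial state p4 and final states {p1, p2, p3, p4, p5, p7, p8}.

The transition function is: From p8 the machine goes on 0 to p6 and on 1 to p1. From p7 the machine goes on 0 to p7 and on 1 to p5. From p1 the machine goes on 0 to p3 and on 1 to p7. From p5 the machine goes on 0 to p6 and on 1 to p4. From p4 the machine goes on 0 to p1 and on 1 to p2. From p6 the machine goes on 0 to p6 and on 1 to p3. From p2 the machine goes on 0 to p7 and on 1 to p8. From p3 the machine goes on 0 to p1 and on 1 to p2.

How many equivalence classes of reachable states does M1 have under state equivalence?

4

Every state is reachable, so we keep all 8.
Start with accepting vs non-accepting: {p1,p2,p3,p4,p5,p7,p8} | {p6}.
On input 0, block {p1,p2,p3,p4,p5,p7,p8} splits into {p1,p2,p3,p4,p7} and {p5,p8}.
Refine {p1,p2,p3,p4,p7} on symbol 1: members go to different blocks, giving {p1,p3,p4} and {p2,p7}.
No further refinement is possible. Final partition (4 blocks): {p1,p3,p4} | {p6} | {p5,p8} | {p2,p7}.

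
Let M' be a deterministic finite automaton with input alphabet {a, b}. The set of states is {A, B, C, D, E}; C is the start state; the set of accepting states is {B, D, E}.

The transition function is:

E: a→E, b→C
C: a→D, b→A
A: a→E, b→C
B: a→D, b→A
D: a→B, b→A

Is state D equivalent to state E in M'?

Start with accepting vs non-accepting: {B,D,E} | {A,C}.
The partition is now stable with 2 blocks: {B,D,E} | {A,C}.
D and E lie in the same block of the stable partition, so they are equivalent — no string distinguishes them.

Yes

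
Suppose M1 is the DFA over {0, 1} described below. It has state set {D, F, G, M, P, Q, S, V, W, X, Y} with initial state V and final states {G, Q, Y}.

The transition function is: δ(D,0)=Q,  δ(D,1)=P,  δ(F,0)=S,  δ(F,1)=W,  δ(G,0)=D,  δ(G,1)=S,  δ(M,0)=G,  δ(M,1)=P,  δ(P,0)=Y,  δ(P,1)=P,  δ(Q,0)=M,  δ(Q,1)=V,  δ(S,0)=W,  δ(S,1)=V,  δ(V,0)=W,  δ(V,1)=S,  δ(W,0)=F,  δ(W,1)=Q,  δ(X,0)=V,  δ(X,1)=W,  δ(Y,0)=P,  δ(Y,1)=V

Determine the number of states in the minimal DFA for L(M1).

Reachable states from the start: {D,F,G,M,P,Q,S,V,W,Y}. Unreachable: {X} — drop them.
Initial partition by acceptance: {G,Q,Y} | {D,F,M,P,S,V,W}.
Split {D,F,M,P,S,V,W} by δ(·,0) → {F,S,V,W} and {D,M,P}.
Refine {F,S,V,W} on symbol 1: members go to different blocks, giving {F,S,V} and {W}.
Split {F,S,V} by δ(·,0) → {S,V} and {F}.
The partition is now stable with 5 blocks: {G,Q,Y} | {S,V} | {D,M,P} | {W} | {F}.

5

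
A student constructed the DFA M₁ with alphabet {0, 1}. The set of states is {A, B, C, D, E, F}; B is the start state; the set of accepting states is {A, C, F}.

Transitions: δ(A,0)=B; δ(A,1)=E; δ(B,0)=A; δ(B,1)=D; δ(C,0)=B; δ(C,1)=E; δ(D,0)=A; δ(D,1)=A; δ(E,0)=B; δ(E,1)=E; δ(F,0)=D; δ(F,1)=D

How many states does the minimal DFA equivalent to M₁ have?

4

First remove the unreachable states {C,F}; 4 states remain.
Initial partition by acceptance: {A} | {B,D,E}.
On input 0, block {B,D,E} splits into {B,D} and {E}.
Refine {B,D} on symbol 1: members go to different blocks, giving {B} and {D}.
The partition is now stable with 4 blocks: {A} | {B} | {E} | {D}.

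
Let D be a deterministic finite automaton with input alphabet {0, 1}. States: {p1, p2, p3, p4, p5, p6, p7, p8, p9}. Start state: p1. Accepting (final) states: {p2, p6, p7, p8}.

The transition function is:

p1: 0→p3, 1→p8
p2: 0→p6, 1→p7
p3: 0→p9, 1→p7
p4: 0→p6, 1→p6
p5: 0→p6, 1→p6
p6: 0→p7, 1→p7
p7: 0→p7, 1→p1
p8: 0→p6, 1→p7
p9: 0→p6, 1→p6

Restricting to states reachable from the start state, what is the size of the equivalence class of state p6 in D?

1

First remove the unreachable states {p2,p4,p5}; 6 states remain.
Start with accepting vs non-accepting: {p6,p7,p8} | {p1,p3,p9}.
Refine {p6,p7,p8} on symbol 1: members go to different blocks, giving {p6,p8} and {p7}.
Refine {p6,p8} on symbol 0: members go to different blocks, giving {p6} and {p8}.
Split {p1,p3,p9} by δ(·,0) → {p1,p3} and {p9}.
Split {p1,p3} by δ(·,0) → {p1} and {p3}.
Stable partition: {p6} | {p1} | {p7} | {p8} | {p9} | {p3} — 6 equivalence classes.
State p6 belongs to the block {p6}, which has 1 states.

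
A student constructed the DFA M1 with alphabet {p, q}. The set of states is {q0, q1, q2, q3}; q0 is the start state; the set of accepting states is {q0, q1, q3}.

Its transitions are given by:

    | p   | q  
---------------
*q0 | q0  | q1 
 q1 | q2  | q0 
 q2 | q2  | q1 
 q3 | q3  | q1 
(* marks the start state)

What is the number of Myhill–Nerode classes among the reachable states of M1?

States {q3} cannot be reached from the start state, so discard them.
P0 = {q0,q1} | {q2}.
Refine {q0,q1} on symbol p: members go to different blocks, giving {q0} and {q1}.
The partition is now stable with 3 blocks: {q0} | {q2} | {q1}.

3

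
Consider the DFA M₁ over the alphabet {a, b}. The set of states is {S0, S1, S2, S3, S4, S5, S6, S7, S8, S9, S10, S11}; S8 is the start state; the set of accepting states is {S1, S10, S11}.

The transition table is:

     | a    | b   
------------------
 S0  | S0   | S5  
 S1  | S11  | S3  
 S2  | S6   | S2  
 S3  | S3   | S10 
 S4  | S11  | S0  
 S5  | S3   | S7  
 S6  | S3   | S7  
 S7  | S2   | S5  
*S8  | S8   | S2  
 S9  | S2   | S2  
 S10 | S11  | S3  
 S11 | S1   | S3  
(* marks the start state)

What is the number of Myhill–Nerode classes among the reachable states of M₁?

Reachable states from the start: {S1,S2,S3,S5,S6,S7,S8,S10,S11}. Unreachable: {S0,S4,S9} — drop them.
P0 = {S1,S10,S11} | {S2,S3,S5,S6,S7,S8}.
Split {S2,S3,S5,S6,S7,S8} by δ(·,b) → {S2,S5,S6,S7,S8} and {S3}.
Refine {S2,S5,S6,S7,S8} on symbol a: members go to different blocks, giving {S2,S7,S8} and {S5,S6}.
Split {S2,S7,S8} by δ(·,a) → {S7,S8} and {S2}.
Refine {S7,S8} on symbol a: members go to different blocks, giving {S7} and {S8}.
Stable partition: {S1,S10,S11} | {S7} | {S3} | {S5,S6} | {S2} | {S8} — 6 equivalence classes.

6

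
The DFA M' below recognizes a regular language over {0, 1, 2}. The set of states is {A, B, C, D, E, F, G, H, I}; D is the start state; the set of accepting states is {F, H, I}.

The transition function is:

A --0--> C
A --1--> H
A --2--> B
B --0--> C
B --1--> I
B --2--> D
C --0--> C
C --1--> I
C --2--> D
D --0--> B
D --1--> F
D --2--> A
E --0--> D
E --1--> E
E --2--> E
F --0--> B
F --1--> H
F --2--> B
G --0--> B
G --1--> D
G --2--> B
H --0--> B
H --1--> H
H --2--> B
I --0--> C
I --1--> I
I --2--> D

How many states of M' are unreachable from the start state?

Starting at D and following transitions, the reachable set is {A, B, C, D, F, H, I}. That leaves E, G unreachable — 2 in total.

2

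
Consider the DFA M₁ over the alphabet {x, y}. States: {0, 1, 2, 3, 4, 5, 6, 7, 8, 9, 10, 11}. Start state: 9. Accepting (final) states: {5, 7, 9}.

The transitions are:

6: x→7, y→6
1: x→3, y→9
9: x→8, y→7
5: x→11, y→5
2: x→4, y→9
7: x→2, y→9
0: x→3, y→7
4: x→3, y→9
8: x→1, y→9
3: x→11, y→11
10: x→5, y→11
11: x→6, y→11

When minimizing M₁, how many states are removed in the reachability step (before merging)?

No path from 9 leads to 0, 5, 10; the other 9 states are all reachable.

3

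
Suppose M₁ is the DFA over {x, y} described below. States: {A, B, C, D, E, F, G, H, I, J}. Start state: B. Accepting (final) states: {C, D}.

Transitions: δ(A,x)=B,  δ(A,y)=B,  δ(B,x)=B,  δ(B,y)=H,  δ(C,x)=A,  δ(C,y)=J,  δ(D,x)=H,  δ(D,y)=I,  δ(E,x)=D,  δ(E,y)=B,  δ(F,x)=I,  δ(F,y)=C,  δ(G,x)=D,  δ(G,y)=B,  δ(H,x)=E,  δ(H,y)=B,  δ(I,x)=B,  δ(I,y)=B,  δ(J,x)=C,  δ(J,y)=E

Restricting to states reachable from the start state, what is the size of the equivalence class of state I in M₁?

States {A,C,F,G,J} cannot be reached from the start state, so discard them.
Start with accepting vs non-accepting: {D} | {B,E,H,I}.
On input x, block {B,E,H,I} splits into {B,H,I} and {E}.
Refine {B,H,I} on symbol x: members go to different blocks, giving {B,I} and {H}.
On input y, block {B,I} splits into {B} and {I}.
No further refinement is possible. Final partition (5 blocks): {D} | {B} | {E} | {H} | {I}.
The equivalence class containing I is {I}, of size 1.

1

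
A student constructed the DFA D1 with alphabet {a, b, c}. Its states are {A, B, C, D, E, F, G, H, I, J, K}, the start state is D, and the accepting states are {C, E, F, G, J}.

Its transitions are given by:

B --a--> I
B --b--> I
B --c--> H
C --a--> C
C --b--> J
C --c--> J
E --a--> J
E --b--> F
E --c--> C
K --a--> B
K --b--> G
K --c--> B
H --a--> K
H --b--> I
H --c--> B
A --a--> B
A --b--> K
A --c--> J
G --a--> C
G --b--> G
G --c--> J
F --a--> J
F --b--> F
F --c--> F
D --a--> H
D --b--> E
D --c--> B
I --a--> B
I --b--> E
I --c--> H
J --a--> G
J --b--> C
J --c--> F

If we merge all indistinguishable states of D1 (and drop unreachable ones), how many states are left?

3

Reachable states from the start: {B,C,D,E,F,G,H,I,J,K}. Unreachable: {A} — drop them.
Initial partition by acceptance: {C,E,F,G,J} | {B,D,H,I,K}.
Refine {B,D,H,I,K} on symbol b: members go to different blocks, giving {D,I,K} and {B,H}.
No further refinement is possible. Final partition (3 blocks): {C,E,F,G,J} | {D,I,K} | {B,H}.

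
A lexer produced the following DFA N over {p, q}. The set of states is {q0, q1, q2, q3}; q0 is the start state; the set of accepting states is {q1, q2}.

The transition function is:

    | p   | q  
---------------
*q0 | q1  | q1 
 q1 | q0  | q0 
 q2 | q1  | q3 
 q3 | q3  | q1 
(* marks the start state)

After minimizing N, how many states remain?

2

First remove the unreachable states {q2,q3}; 2 states remain.
P0 = {q1} | {q0}.
No further refinement is possible. Final partition (2 blocks): {q1} | {q0}.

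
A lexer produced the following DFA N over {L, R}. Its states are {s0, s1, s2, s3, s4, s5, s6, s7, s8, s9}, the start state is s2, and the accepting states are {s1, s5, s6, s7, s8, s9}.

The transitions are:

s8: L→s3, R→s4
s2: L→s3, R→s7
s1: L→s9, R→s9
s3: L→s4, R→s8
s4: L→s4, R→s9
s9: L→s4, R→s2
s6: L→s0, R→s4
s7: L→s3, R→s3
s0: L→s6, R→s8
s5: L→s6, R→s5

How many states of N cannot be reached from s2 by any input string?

No path from s2 leads to s0, s1, s5, s6; the other 6 states are all reachable.

4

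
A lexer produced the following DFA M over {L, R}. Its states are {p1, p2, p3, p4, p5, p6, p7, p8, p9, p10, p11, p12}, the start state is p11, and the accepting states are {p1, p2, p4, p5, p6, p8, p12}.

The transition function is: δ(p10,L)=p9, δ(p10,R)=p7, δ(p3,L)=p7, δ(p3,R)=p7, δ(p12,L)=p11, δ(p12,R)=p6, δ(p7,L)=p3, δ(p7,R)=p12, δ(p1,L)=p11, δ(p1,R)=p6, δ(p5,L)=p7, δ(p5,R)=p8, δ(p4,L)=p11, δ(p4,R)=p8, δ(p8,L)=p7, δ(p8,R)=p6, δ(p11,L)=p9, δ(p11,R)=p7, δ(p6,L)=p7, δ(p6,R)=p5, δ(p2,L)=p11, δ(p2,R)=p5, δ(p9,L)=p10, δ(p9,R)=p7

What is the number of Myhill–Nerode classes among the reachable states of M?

First remove the unreachable states {p1,p2,p4}; 9 states remain.
P0 = {p5,p6,p8,p12} | {p3,p7,p9,p10,p11}.
Refine {p3,p7,p9,p10,p11} on symbol R: members go to different blocks, giving {p3,p9,p10,p11} and {p7}.
On input L, block {p5,p6,p8,p12} splits into {p5,p6,p8} and {p12}.
Split {p3,p9,p10,p11} by δ(·,L) → {p9,p10,p11} and {p3}.
Stable partition: {p5,p6,p8} | {p9,p10,p11} | {p7} | {p12} | {p3} — 5 equivalence classes.

5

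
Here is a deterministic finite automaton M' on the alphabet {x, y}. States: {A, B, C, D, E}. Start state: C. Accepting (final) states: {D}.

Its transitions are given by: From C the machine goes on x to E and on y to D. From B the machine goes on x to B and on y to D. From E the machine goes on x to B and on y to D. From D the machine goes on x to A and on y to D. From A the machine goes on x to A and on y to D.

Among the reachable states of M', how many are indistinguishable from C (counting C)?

Every state is reachable, so we keep all 5.
Initial partition by acceptance: {D} | {A,B,C,E}.
The partition is now stable with 2 blocks: {D} | {A,B,C,E}.
The equivalence class containing C is {A,B,C,E}, of size 4.

4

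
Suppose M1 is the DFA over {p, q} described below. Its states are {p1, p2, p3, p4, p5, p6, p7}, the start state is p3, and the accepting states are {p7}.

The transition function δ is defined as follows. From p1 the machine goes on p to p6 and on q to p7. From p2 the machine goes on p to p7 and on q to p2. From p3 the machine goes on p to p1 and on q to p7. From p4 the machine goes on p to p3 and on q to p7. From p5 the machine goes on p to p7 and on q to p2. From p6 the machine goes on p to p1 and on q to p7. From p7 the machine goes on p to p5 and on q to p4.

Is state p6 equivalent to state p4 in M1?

Yes

Every state is reachable, so we keep all 7.
Initial partition by acceptance: {p7} | {p1,p2,p3,p4,p5,p6}.
Split {p1,p2,p3,p4,p5,p6} by δ(·,p) → {p1,p3,p4,p6} and {p2,p5}.
Stable partition: {p7} | {p1,p3,p4,p6} | {p2,p5} — 3 equivalence classes.
p6 and p4 lie in the same block of the stable partition, so they are equivalent — no string distinguishes them.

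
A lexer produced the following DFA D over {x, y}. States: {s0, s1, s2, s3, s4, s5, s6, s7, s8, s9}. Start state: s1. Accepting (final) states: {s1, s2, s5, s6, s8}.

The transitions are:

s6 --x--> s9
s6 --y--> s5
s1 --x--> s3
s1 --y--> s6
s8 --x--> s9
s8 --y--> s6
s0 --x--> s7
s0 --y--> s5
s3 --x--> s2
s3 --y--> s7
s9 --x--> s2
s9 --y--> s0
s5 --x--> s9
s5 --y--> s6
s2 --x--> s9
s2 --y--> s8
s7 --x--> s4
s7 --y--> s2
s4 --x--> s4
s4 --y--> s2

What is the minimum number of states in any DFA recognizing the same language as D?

All states are reachable from the start state.
Start with accepting vs non-accepting: {s1,s2,s5,s6,s8} | {s0,s3,s4,s7,s9}.
Split {s0,s3,s4,s7,s9} by δ(·,x) → {s0,s4,s7} and {s3,s9}.
No further refinement is possible. Final partition (3 blocks): {s1,s2,s5,s6,s8} | {s0,s4,s7} | {s3,s9}.

3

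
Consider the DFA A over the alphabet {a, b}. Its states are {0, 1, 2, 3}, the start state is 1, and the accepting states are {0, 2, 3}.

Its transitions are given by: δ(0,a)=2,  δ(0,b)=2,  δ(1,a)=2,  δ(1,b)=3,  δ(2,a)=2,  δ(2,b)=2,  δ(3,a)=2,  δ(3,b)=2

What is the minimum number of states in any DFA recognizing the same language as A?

First remove the unreachable states {0}; 3 states remain.
Initial partition by acceptance: {2,3} | {1}.
Stable partition: {2,3} | {1} — 2 equivalence classes.

2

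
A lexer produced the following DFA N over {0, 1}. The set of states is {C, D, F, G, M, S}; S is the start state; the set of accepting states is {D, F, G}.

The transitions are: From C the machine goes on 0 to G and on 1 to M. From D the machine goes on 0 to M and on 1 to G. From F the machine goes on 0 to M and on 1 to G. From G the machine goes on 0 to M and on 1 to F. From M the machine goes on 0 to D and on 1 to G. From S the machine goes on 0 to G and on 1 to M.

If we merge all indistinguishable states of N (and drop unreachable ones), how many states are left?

3

States {C} cannot be reached from the start state, so discard them.
P0 = {D,F,G} | {M,S}.
On input 1, block {M,S} splits into {M} and {S}.
The partition is now stable with 3 blocks: {D,F,G} | {M} | {S}.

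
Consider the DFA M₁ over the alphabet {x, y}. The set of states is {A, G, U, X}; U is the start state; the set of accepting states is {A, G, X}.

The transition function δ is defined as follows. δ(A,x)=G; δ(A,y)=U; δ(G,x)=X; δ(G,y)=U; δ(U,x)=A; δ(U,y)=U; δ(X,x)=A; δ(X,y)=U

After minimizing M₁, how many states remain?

2

All states are reachable from the start state.
Initial partition by acceptance: {A,G,X} | {U}.
The partition is now stable with 2 blocks: {A,G,X} | {U}.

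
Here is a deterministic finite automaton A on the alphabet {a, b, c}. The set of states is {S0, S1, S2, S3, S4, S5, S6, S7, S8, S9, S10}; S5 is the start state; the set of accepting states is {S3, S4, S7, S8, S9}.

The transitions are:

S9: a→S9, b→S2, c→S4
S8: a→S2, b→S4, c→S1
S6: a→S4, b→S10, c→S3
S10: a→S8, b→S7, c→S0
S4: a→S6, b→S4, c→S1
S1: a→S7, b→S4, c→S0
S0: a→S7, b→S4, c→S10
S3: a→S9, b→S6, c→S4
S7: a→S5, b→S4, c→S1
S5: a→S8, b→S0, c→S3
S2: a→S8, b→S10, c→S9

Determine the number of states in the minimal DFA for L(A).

4

Start with accepting vs non-accepting: {S3,S4,S7,S8,S9} | {S0,S1,S2,S5,S6,S10}.
On input a, block {S3,S4,S7,S8,S9} splits into {S4,S7,S8} and {S3,S9}.
Split {S0,S1,S2,S5,S6,S10} by δ(·,b) → {S0,S1,S10} and {S2,S5,S6}.
Stable partition: {S4,S7,S8} | {S0,S1,S10} | {S3,S9} | {S2,S5,S6} — 4 equivalence classes.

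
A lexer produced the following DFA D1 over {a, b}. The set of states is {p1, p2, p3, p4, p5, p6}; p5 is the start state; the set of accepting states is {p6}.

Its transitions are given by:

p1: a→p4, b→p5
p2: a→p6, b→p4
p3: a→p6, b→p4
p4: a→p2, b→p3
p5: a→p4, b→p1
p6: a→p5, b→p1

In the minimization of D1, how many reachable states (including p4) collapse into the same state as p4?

Every state is reachable, so we keep all 6.
Start with accepting vs non-accepting: {p6} | {p1,p2,p3,p4,p5}.
Split {p1,p2,p3,p4,p5} by δ(·,a) → {p1,p4,p5} and {p2,p3}.
Refine {p1,p4,p5} on symbol a: members go to different blocks, giving {p1,p5} and {p4}.
No further refinement is possible. Final partition (4 blocks): {p6} | {p1,p5} | {p2,p3} | {p4}.
The equivalence class containing p4 is {p4}, of size 1.

1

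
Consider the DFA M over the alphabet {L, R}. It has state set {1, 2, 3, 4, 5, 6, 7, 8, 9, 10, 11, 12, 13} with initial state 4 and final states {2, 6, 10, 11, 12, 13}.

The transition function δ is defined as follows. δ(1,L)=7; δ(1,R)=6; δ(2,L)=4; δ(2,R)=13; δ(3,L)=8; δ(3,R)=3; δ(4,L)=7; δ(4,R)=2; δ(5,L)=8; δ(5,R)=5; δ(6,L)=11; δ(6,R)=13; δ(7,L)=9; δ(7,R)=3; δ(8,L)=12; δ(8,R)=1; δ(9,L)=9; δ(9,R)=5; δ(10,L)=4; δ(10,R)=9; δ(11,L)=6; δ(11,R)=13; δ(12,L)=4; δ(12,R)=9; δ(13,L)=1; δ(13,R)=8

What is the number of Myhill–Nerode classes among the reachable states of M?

9

Reachable states from the start: {1,2,3,4,5,6,7,8,9,11,12,13}. Unreachable: {10} — drop them.
Start with accepting vs non-accepting: {2,6,11,12,13} | {1,3,4,5,7,8,9}.
Refine {2,6,11,12,13} on symbol L: members go to different blocks, giving {2,12,13} and {6,11}.
Split {2,12,13} by δ(·,R) → {12,13} and {2}.
Refine {1,3,4,5,7,8,9} on symbol L: members go to different blocks, giving {1,3,4,5,7,9} and {8}.
On input R, block {12,13} splits into {12} and {13}.
On input L, block {1,3,4,5,7,9} splits into {1,4,7,9} and {3,5}.
Refine {1,4,7,9} on symbol R: members go to different blocks, giving {7,9} and {1} and {4}.
The partition is now stable with 9 blocks: {12} | {7,9} | {6,11} | {2} | {8} | {13} | {3,5} | {1} | {4}.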